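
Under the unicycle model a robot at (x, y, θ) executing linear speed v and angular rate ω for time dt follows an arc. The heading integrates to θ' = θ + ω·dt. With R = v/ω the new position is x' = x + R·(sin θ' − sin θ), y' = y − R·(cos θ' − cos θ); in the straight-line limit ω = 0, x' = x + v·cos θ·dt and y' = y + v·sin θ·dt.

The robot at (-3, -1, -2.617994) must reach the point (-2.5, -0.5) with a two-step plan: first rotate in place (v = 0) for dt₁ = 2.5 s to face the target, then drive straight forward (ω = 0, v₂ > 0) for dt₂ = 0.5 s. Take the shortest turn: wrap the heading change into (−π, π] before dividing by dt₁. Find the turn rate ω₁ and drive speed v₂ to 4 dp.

ω₁ = -1.1519, v₂ = 1.4142

heading to target = atan2(-0.5−-1, -2.5−-3) = 0.7854
Δθ = wrap(0.7854 − -2.6180) = -2.8798; ω₁ = Δθ/dt₁ = -1.1519
distance = √((-2.5−-3)² + (-0.5−-1)²) = 0.7071; v₂ = distance/dt₂ = 1.4142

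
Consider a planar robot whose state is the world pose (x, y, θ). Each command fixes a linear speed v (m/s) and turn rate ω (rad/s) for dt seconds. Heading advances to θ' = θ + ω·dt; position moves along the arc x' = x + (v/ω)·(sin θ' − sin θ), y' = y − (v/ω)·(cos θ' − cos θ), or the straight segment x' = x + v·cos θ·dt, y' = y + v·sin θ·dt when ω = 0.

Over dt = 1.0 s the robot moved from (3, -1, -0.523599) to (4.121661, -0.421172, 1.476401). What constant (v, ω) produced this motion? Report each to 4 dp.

v = 1.5000, ω = 2.0000

Δθ = 1.476401 − -0.523599 = 2.000000
ω = Δθ/dt = 2.000000/1.0 = 2.0000
R = Δx/(sin θ' − sin θ) = 0.7500
v = R·ω = 0.7500·2.0000 = 1.5000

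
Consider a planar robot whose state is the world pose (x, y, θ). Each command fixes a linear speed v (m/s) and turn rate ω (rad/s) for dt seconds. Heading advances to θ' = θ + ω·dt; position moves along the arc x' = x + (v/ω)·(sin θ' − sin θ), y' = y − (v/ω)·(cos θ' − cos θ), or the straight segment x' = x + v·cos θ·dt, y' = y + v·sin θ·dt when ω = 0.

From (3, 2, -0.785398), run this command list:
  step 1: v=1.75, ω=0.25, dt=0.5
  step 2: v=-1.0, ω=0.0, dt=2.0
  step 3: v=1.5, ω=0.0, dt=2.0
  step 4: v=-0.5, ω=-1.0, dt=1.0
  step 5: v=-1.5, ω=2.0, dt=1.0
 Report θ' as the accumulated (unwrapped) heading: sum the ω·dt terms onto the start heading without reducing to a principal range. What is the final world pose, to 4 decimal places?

(3.2574, 2.0220, 0.3396)

step 1: θ'=-0.6604 (R=7.0000) → pose (3.6557, 1.4215, -0.6604)
step 2: θ'=-0.6604 (straight) → pose (2.0762, 2.6484, -0.6604)
step 3: θ'=-0.6604 (straight) → pose (4.4455, 0.8081, -0.6604)
step 4: θ'=-1.6604 (R=0.5000) → pose (4.2542, 1.2477, -1.6604)
step 5: θ'=0.3396 (R=-0.7500) → pose (3.2574, 2.0220, 0.3396)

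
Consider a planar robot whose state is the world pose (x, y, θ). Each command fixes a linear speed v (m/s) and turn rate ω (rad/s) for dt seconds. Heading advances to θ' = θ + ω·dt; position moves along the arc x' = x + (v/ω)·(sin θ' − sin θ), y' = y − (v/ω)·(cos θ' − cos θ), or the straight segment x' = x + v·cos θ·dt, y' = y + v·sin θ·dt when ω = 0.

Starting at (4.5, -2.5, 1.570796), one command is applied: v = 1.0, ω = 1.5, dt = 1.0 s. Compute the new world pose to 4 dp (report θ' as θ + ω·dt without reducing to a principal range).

θ' = 1.5708 + 1.5·1.0 = 3.0708
R = v/ω = 1.0/1.5 = 0.6667
x' = 4.5 + 0.6667·(sin 3.0708 − sin 1.5708) = 3.8805
y' = -2.5 − 0.6667·(cos 3.0708 − cos 1.5708) = -1.8350

(3.8805, -1.8350, 3.0708)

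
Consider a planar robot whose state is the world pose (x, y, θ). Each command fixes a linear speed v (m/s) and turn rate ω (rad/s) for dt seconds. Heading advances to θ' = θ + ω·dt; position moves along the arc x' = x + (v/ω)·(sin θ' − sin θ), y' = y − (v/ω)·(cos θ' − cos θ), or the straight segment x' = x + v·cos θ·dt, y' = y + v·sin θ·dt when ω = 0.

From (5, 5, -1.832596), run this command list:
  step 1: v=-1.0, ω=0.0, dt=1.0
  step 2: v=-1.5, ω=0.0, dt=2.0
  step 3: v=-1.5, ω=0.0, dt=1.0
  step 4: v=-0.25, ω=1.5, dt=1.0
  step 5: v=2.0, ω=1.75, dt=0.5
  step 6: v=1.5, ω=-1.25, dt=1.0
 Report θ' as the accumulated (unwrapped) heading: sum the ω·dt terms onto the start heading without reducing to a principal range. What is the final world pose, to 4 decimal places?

step 1: θ'=-1.8326 (straight) → pose (5.2588, 5.9659, -1.8326)
step 2: θ'=-1.8326 (straight) → pose (6.0353, 8.8637, -1.8326)
step 3: θ'=-1.8326 (straight) → pose (6.4235, 10.3126, -1.8326)
step 4: θ'=-0.3326 (R=-0.1667) → pose (6.3169, 10.5133, -0.3326)
step 5: θ'=0.5424 (R=1.1429) → pose (7.2800, 10.6147, 0.5424)
step 6: θ'=-0.7076 (R=-1.2000) → pose (8.6795, 10.4988, -0.7076)

(8.6795, 10.4988, -0.7076)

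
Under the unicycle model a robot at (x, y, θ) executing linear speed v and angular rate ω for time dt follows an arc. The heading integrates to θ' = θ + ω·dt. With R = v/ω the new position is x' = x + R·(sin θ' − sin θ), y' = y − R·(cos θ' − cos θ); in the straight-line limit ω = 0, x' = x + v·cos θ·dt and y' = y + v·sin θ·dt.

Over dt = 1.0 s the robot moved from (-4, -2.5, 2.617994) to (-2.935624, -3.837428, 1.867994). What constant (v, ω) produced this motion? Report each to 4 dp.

Δθ = 1.867994 − 2.617994 = -0.750000
ω = Δθ/dt = -0.750000/1.0 = -0.7500
R = −Δy/(cos θ' − cos θ) = 2.3333
v = R·ω = 2.3333·-0.7500 = -1.7500

v = -1.7500, ω = -0.7500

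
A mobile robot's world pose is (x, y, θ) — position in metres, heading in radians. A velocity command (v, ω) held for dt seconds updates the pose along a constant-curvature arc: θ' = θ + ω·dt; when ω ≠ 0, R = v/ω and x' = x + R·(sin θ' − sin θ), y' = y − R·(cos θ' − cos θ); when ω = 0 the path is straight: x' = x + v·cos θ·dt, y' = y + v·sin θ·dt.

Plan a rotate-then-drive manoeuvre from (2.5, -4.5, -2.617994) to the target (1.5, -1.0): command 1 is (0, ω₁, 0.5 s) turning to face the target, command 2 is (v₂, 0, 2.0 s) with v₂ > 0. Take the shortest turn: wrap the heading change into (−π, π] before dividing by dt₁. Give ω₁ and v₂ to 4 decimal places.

heading to target = atan2(-1−-4.5, 1.5−2.5) = 1.8491
Δθ = wrap(1.8491 − -2.6180) = -1.8161; ω₁ = Δθ/dt₁ = -3.6322
distance = √((1.5−2.5)² + (-1−-4.5)²) = 3.6401; v₂ = distance/dt₂ = 1.8200

ω₁ = -3.6322, v₂ = 1.8200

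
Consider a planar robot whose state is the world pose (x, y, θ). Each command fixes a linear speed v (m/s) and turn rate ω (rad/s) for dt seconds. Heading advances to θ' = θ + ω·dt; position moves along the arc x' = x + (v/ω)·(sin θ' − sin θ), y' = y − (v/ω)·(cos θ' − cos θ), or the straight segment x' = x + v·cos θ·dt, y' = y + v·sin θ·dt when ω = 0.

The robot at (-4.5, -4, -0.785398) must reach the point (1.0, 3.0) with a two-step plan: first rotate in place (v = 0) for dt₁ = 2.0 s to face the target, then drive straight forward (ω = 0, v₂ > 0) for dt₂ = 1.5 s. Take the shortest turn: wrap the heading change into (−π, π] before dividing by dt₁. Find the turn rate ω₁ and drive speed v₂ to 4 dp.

ω₁ = 0.8451, v₂ = 5.9348

heading to target = atan2(3−-4, 1−-4.5) = 0.9048
Δθ = wrap(0.9048 − -0.7854) = 1.6902; ω₁ = Δθ/dt₁ = 0.8451
distance = √((1−-4.5)² + (3−-4)²) = 8.9022; v₂ = distance/dt₂ = 5.9348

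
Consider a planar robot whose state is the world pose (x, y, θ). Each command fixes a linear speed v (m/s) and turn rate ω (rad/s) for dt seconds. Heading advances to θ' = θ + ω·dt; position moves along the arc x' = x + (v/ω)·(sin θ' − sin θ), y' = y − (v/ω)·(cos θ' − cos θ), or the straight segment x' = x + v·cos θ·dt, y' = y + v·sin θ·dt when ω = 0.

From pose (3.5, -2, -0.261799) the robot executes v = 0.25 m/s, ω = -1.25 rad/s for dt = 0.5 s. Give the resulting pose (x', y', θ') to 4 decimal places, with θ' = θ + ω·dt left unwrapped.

(3.6032, -2.0668, -0.8868)

θ' = -0.2618 + -1.25·0.5 = -0.8868
R = v/ω = 0.25/-1.25 = -0.2000
x' = 3.5 + -0.2000·(sin -0.8868 − sin -0.2618) = 3.6032
y' = -2 − -0.2000·(cos -0.8868 − cos -0.2618) = -2.0668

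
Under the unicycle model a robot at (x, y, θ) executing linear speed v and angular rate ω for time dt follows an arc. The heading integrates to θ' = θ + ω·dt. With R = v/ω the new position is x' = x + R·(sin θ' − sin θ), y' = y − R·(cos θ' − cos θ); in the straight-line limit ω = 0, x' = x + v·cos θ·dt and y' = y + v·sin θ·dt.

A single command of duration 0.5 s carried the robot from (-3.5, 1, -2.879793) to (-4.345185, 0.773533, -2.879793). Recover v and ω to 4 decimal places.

Δθ = -2.879793 − -2.879793 = 0.000000
ω = Δθ/dt = 0.000000/0.5 = 0.0000
ω = 0 → v = (Δx·cos θ + Δy·sin θ)/dt = 1.7500

v = 1.7500, ω = 0.0000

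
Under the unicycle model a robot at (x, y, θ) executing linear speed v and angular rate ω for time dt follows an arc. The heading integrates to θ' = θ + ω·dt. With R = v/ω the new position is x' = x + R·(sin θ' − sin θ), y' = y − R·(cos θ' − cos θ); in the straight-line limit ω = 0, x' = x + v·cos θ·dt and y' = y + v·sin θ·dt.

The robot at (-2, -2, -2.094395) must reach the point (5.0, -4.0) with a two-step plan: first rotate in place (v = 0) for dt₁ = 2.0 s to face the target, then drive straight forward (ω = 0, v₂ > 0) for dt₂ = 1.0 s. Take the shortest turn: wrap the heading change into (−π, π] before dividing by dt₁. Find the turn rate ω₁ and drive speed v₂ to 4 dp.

ω₁ = 0.9080, v₂ = 7.2801

heading to target = atan2(-4−-2, 5−-2) = -0.2783
Δθ = wrap(-0.2783 − -2.0944) = 1.8161; ω₁ = Δθ/dt₁ = 0.9080
distance = √((5−-2)² + (-4−-2)²) = 7.2801; v₂ = distance/dt₂ = 7.2801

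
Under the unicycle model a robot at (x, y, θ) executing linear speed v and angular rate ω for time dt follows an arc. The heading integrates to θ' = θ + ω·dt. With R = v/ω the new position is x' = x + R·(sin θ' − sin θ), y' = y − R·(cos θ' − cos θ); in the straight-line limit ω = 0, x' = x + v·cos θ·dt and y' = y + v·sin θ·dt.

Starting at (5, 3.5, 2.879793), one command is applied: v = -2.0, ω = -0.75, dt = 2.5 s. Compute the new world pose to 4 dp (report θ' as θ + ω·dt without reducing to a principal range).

θ' = 2.8798 + -0.75·2.5 = 1.0048
R = v/ω = -2.0/-0.75 = 2.6667
x' = 5 + 2.6667·(sin 1.0048 − sin 2.8798) = 6.5606
y' = 3.5 − 2.6667·(cos 1.0048 − cos 2.8798) = -0.5058

(6.5606, -0.5058, 1.0048)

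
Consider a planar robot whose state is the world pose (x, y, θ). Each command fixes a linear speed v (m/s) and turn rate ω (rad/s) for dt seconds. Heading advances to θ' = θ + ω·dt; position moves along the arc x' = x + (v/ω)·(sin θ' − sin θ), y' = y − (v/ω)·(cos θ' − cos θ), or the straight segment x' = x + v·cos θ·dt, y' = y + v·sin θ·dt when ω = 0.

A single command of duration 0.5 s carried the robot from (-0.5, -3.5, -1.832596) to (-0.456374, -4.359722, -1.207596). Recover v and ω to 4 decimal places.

Δθ = -1.207596 − -1.832596 = 0.625000
ω = Δθ/dt = 0.625000/0.5 = 1.2500
R = −Δy/(cos θ' − cos θ) = 1.4000
v = R·ω = 1.4000·1.2500 = 1.7500

v = 1.7500, ω = 1.2500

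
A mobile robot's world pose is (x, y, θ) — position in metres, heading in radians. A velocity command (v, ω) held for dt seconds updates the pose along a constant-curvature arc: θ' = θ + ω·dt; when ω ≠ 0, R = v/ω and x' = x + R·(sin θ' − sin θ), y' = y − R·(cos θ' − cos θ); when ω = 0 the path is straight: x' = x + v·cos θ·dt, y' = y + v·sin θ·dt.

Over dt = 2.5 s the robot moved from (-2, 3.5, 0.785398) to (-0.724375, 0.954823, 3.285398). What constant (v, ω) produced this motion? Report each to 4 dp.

Δθ = 3.285398 − 0.785398 = 2.500000
ω = Δθ/dt = 2.500000/2.5 = 1.0000
R = −Δy/(cos θ' − cos θ) = -1.5000
v = R·ω = -1.5000·1.0000 = -1.5000

v = -1.5000, ω = 1.0000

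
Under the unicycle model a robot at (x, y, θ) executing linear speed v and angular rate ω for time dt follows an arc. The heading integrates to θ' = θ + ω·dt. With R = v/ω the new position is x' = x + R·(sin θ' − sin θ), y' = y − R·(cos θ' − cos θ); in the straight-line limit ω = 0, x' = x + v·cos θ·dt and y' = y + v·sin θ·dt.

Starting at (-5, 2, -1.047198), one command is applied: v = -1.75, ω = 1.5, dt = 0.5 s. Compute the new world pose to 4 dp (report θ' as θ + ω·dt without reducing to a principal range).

θ' = -1.0472 + 1.5·0.5 = -0.2972
R = v/ω = -1.75/1.5 = -1.1667
x' = -5 + -1.1667·(sin -0.2972 − sin -1.0472) = -5.6687
y' = 2 − -1.1667·(cos -0.2972 − cos -1.0472) = 2.5322

(-5.6687, 2.5322, -0.2972)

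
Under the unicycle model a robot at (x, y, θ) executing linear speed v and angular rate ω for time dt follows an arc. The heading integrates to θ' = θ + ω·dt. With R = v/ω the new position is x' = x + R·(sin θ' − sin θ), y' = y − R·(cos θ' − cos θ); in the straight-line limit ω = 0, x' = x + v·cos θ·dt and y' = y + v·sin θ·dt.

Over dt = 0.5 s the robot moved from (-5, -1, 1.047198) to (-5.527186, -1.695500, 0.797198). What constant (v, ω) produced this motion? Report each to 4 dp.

v = -1.7500, ω = -0.5000

Δθ = 0.797198 − 1.047198 = -0.250000
ω = Δθ/dt = -0.250000/0.5 = -0.5000
R = −Δy/(cos θ' − cos θ) = 3.5000
v = R·ω = 3.5000·-0.5000 = -1.7500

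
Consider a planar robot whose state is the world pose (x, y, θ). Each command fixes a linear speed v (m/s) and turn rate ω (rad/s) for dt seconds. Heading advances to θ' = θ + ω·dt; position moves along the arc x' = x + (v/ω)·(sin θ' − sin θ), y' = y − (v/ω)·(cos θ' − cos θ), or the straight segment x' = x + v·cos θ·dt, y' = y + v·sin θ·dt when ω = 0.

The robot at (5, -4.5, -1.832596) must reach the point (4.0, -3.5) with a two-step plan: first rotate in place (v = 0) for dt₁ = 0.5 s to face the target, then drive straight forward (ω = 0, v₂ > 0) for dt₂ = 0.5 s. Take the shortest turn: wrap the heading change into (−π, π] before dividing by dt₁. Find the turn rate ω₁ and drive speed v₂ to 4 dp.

heading to target = atan2(-3.5−-4.5, 4−5) = 2.3562
Δθ = wrap(2.3562 − -1.8326) = -2.0944; ω₁ = Δθ/dt₁ = -4.1888
distance = √((4−5)² + (-3.5−-4.5)²) = 1.4142; v₂ = distance/dt₂ = 2.8284

ω₁ = -4.1888, v₂ = 2.8284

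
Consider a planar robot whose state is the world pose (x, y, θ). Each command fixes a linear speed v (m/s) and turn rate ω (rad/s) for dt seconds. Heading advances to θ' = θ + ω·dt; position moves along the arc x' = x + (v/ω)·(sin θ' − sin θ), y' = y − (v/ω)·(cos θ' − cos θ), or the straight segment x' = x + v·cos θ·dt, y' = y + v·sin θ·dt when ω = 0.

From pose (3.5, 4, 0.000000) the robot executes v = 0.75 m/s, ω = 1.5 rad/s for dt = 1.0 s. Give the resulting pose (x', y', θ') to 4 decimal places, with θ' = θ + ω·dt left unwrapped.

(3.9987, 4.4646, 1.5000)

θ' = 0.0000 + 1.5·1.0 = 1.5000
R = v/ω = 0.75/1.5 = 0.5000
x' = 3.5 + 0.5000·(sin 1.5000 − sin 0.0000) = 3.9987
y' = 4 − 0.5000·(cos 1.5000 − cos 0.0000) = 4.4646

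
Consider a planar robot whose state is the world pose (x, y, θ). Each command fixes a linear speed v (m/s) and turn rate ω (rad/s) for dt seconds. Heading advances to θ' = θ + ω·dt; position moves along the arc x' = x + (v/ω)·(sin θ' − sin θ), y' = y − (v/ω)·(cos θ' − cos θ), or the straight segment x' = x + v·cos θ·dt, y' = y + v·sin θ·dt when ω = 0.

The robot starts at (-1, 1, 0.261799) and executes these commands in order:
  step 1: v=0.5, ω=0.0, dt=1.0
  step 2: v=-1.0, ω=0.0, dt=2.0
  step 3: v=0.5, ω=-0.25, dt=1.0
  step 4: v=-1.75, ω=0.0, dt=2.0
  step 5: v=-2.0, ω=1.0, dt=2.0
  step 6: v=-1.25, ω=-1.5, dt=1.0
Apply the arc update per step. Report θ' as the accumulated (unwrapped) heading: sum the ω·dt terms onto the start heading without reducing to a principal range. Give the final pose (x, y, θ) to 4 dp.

(-7.5851, -3.2973, 0.5118)

step 1: θ'=0.2618 (straight) → pose (-0.5170, 1.1294, 0.2618)
step 2: θ'=0.2618 (straight) → pose (-2.4489, 0.6118, 0.2618)
step 3: θ'=0.0118 (R=-2.0000) → pose (-1.9548, 0.6798, 0.0118)
step 4: θ'=0.0118 (straight) → pose (-5.4546, 0.6385, 0.0118)
step 5: θ'=2.0118 (R=-2.0000) → pose (-7.2397, -2.2151, 2.0118)
step 6: θ'=0.5118 (R=0.8333) → pose (-7.5851, -3.2973, 0.5118)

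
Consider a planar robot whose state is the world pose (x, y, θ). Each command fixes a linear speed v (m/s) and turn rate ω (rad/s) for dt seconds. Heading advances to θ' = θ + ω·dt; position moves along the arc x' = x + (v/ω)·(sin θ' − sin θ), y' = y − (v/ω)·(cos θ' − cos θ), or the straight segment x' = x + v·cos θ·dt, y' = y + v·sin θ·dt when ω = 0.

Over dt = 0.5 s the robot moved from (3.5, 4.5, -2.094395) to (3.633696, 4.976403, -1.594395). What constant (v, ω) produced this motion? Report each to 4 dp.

Δθ = -1.594395 − -2.094395 = 0.500000
ω = Δθ/dt = 0.500000/0.5 = 1.0000
R = −Δy/(cos θ' − cos θ) = -1.0000
v = R·ω = -1.0000·1.0000 = -1.0000

v = -1.0000, ω = 1.0000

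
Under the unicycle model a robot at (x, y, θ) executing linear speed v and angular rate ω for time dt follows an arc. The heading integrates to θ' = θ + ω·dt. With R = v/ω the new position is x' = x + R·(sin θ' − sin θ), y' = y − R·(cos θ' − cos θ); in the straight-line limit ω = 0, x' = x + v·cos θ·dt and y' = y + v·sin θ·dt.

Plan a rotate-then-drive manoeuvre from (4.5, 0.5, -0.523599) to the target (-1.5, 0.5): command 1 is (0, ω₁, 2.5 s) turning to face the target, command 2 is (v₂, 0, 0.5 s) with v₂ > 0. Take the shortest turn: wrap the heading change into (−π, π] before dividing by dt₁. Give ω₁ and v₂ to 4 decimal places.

heading to target = atan2(0.5−0.5, -1.5−4.5) = 3.1416
Δθ = wrap(3.1416 − -0.5236) = -2.6180; ω₁ = Δθ/dt₁ = -1.0472
distance = √((-1.5−4.5)² + (0.5−0.5)²) = 6.0000; v₂ = distance/dt₂ = 12.0000

ω₁ = -1.0472, v₂ = 12.0000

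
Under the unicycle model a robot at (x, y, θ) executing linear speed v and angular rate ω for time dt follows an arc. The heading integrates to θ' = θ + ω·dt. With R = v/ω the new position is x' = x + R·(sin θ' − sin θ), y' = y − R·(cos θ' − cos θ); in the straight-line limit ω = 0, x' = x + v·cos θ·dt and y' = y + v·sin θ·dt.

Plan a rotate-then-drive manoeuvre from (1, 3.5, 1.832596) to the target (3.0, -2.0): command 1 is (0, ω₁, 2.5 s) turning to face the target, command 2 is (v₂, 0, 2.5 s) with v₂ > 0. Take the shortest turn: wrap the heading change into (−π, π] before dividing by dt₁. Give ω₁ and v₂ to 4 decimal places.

heading to target = atan2(-2−3.5, 3−1) = -1.2220
Δθ = wrap(-1.2220 − 1.8326) = -3.0546; ω₁ = Δθ/dt₁ = -1.2218
distance = √((3−1)² + (-2−3.5)²) = 5.8523; v₂ = distance/dt₂ = 2.3409

ω₁ = -1.2218, v₂ = 2.3409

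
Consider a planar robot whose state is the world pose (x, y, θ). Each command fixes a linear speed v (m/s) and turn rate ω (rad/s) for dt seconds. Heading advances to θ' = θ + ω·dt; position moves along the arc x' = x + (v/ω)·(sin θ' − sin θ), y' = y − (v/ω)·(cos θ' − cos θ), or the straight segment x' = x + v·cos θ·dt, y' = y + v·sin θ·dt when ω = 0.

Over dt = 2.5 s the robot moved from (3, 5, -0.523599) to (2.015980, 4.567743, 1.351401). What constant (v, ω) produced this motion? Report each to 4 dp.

Δθ = 1.351401 − -0.523599 = 1.875000
ω = Δθ/dt = 1.875000/2.5 = 0.7500
R = Δx/(sin θ' − sin θ) = -0.6667
v = R·ω = -0.6667·0.7500 = -0.5000

v = -0.5000, ω = 0.7500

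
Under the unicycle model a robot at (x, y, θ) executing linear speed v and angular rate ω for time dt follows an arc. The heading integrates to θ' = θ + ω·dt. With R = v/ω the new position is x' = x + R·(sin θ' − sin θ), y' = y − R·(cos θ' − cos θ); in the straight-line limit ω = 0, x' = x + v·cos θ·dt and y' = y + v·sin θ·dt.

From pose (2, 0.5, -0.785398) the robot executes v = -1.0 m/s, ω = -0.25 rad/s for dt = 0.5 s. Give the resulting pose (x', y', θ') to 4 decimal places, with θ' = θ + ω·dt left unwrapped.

θ' = -0.7854 + -0.25·0.5 = -0.9104
R = v/ω = -1.0/-0.25 = 4.0000
x' = 2 + 4.0000·(sin -0.9104 − sin -0.7854) = 1.6694
y' = 0.5 − 4.0000·(cos -0.9104 − cos -0.7854) = 0.8747

(1.6694, 0.8747, -0.9104)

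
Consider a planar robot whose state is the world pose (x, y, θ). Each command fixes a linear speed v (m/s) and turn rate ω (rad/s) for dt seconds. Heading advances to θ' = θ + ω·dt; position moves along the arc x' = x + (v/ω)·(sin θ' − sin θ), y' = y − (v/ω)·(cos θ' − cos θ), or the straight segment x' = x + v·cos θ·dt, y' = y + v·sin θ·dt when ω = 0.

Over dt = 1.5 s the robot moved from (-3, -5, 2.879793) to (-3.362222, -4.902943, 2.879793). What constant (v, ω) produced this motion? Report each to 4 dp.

v = 0.2500, ω = 0.0000

Δθ = 2.879793 − 2.879793 = 0.000000
ω = Δθ/dt = 0.000000/1.5 = 0.0000
ω = 0 → v = (Δx·cos θ + Δy·sin θ)/dt = 0.2500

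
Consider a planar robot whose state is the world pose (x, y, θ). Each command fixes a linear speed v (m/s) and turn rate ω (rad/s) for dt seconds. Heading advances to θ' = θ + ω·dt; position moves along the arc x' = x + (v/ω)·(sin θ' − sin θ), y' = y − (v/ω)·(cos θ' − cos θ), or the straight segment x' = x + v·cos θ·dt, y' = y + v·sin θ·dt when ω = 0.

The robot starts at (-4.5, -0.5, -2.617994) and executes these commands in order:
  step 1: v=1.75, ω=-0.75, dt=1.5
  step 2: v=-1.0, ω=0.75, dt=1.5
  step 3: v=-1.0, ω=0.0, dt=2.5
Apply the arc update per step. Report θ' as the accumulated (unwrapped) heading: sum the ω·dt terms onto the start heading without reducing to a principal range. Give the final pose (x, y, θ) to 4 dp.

(-3.4007, 0.7915, -2.6180)

step 1: θ'=-3.7430 (R=-2.3333) → pose (-6.9869, -0.4032, -3.7430)
step 2: θ'=-2.6180 (R=-1.3333) → pose (-5.5658, -0.4585, -2.6180)
step 3: θ'=-2.6180 (straight) → pose (-3.4007, 0.7915, -2.6180)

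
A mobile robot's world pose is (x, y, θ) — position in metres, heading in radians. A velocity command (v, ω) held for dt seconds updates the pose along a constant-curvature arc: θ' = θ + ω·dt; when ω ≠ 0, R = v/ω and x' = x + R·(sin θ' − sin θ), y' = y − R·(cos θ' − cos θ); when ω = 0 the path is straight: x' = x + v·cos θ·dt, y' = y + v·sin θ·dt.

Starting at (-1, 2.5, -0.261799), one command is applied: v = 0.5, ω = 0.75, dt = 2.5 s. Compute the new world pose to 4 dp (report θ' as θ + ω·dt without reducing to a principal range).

θ' = -0.2618 + 0.75·2.5 = 1.6132
R = v/ω = 0.5/0.75 = 0.6667
x' = -1 + 0.6667·(sin 1.6132 − sin -0.2618) = -0.1614
y' = 2.5 − 0.6667·(cos 1.6132 − cos -0.2618) = 3.1722

(-0.1614, 3.1722, 1.6132)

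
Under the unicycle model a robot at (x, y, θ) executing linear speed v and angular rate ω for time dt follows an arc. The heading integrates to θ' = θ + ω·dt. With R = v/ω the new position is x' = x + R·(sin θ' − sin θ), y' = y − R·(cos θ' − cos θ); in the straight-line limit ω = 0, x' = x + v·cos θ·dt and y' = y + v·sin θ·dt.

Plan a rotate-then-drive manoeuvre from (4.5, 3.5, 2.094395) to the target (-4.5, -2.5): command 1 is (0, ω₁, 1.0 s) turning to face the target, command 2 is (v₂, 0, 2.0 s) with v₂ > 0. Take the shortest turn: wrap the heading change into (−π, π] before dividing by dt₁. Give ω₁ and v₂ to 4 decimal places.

ω₁ = 1.6352, v₂ = 5.4083

heading to target = atan2(-2.5−3.5, -4.5−4.5) = -2.5536
Δθ = wrap(-2.5536 − 2.0944) = 1.6352; ω₁ = Δθ/dt₁ = 1.6352
distance = √((-4.5−4.5)² + (-2.5−3.5)²) = 10.8167; v₂ = distance/dt₂ = 5.4083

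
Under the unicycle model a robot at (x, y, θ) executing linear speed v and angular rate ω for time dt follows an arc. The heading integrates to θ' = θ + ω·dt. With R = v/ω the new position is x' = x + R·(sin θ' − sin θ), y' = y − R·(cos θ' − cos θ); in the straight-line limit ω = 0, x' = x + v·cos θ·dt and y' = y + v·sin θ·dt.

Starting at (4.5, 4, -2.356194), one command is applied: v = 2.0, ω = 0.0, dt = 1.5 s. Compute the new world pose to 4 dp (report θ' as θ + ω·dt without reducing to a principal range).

θ' = -2.3562 + 0.0·1.5 = -2.3562
ω = 0 → straight: x' = 4.5 + 2.0·cos(-2.3562)·1.5 = 2.3787
y' = 4 + 2.0·sin(-2.3562)·1.5 = 1.8787

(2.3787, 1.8787, -2.3562)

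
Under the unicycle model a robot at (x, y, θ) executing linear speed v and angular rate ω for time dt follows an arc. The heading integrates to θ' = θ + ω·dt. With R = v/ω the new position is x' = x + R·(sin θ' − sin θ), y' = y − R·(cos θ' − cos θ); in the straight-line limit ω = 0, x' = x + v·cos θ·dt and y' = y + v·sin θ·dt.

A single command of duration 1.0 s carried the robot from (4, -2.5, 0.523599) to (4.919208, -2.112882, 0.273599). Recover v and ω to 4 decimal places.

v = 1.0000, ω = -0.2500

Δθ = 0.273599 − 0.523599 = -0.250000
ω = Δθ/dt = -0.250000/1.0 = -0.2500
R = Δx/(sin θ' − sin θ) = -4.0000
v = R·ω = -4.0000·-0.2500 = 1.0000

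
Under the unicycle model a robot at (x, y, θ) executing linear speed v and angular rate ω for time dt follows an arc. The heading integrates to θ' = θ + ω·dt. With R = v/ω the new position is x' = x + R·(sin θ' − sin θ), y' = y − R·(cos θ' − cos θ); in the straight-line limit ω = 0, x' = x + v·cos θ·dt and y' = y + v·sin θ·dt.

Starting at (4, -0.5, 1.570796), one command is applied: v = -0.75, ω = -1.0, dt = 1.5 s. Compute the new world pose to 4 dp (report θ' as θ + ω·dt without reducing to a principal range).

(3.3031, -1.2481, 0.0708)

θ' = 1.5708 + -1.0·1.5 = 0.0708
R = v/ω = -0.75/-1.0 = 0.7500
x' = 4 + 0.7500·(sin 0.0708 − sin 1.5708) = 3.3031
y' = -0.5 − 0.7500·(cos 0.0708 − cos 1.5708) = -1.2481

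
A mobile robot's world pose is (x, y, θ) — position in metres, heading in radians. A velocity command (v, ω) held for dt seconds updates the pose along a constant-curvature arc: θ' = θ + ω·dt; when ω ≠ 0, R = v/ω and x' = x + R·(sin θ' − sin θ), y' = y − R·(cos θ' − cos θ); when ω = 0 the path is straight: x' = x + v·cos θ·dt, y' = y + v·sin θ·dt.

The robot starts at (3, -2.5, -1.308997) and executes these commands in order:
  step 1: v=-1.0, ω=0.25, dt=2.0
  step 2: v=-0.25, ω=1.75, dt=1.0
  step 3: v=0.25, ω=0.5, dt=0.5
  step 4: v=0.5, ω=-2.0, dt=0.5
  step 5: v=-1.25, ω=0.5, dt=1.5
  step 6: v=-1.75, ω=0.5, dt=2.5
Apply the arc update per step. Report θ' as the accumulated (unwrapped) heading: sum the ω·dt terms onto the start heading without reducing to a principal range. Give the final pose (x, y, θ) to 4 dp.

(0.4915, -5.6047, 2.1910)

step 1: θ'=-0.8090 (R=-4.0000) → pose (2.0307, -0.7744, -0.8090)
step 2: θ'=0.9410 (R=-0.1429) → pose (1.8119, -0.7888, 0.9410)
step 3: θ'=1.1910 (R=0.5000) → pose (1.8722, -0.6797, 1.1910)
step 4: θ'=0.1910 (R=-0.2500) → pose (2.0569, -0.5269, 0.1910)
step 5: θ'=0.9410 (R=-2.5000) → pose (0.5111, -1.5090, 0.9410)
step 6: θ'=2.1910 (R=-3.5000) → pose (0.4915, -5.6047, 2.1910)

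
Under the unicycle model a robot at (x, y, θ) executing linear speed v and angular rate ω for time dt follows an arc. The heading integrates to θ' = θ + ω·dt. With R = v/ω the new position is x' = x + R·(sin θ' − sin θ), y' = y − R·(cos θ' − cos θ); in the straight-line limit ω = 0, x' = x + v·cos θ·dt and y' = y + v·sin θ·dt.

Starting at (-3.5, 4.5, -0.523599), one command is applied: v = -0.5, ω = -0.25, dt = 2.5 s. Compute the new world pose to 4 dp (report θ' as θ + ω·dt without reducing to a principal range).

(-4.3244, 5.4125, -1.1486)

θ' = -0.5236 + -0.25·2.5 = -1.1486
R = v/ω = -0.5/-0.25 = 2.0000
x' = -3.5 + 2.0000·(sin -1.1486 − sin -0.5236) = -4.3244
y' = 4.5 − 2.0000·(cos -1.1486 − cos -0.5236) = 5.4125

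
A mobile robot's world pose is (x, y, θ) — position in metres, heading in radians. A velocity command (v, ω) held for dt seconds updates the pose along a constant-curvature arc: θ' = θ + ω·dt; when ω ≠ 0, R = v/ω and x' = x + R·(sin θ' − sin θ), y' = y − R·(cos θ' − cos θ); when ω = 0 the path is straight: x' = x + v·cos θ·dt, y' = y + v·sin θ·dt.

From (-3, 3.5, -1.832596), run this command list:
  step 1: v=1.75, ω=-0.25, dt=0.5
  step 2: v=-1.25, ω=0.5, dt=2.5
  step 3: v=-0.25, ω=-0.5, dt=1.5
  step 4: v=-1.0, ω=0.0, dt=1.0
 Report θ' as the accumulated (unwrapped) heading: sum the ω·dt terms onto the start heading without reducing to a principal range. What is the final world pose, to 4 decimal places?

step 1: θ'=-1.9576 (R=-7.0000) → pose (-3.2786, 2.6712, -1.9576)
step 2: θ'=-0.7076 (R=-2.5000) → pose (-3.9689, 5.5140, -0.7076)
step 3: θ'=-1.4576 (R=0.5000) → pose (-4.1407, 5.8375, -1.4576)
step 4: θ'=-1.4576 (straight) → pose (-4.2537, 6.8311, -1.4576)

(-4.2537, 6.8311, -1.4576)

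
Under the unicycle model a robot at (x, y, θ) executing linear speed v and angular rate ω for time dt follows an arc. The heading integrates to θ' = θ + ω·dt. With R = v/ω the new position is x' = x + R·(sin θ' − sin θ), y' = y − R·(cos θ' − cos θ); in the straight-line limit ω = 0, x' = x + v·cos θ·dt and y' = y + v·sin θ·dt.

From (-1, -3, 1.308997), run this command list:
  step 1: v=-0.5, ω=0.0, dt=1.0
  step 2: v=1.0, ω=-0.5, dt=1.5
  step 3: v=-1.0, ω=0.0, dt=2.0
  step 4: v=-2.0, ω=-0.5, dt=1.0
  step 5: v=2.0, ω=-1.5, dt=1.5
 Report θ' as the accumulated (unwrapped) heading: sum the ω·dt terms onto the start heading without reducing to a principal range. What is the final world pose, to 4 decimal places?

(-2.6757, -6.0735, -2.1910)

step 1: θ'=1.3090 (straight) → pose (-1.1294, -3.4830, 1.3090)
step 2: θ'=0.5590 (R=-2.0000) → pose (-0.2582, -2.3050, 0.5590)
step 3: θ'=0.5590 (straight) → pose (-1.9538, -3.3657, 0.5590)
step 4: θ'=0.0590 (R=4.0000) → pose (-3.8393, -3.9676, 0.0590)
step 5: θ'=-2.1910 (R=-1.3333) → pose (-2.6757, -6.0735, -2.1910)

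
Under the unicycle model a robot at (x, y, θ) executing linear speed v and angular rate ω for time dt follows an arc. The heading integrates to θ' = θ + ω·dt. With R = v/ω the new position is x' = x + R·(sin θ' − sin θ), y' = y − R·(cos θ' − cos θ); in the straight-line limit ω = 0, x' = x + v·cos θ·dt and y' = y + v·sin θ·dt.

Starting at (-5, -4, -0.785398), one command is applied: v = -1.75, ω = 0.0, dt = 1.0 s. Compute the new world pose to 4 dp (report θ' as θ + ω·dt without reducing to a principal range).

(-6.2374, -2.7626, -0.7854)

θ' = -0.7854 + 0.0·1.0 = -0.7854
ω = 0 → straight: x' = -5 + -1.75·cos(-0.7854)·1.0 = -6.2374
y' = -4 + -1.75·sin(-0.7854)·1.0 = -2.7626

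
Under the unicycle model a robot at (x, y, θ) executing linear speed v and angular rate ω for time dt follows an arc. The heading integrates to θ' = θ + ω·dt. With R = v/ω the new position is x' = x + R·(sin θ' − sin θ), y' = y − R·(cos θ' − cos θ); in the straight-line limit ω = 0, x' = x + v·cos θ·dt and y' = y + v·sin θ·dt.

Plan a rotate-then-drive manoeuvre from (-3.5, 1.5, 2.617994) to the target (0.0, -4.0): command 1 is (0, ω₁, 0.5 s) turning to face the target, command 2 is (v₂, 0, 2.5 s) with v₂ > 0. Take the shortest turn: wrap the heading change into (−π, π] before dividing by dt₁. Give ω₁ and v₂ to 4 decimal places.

ω₁ = 5.3222, v₂ = 2.6077

heading to target = atan2(-4−1.5, 0−-3.5) = -1.0041
Δθ = wrap(-1.0041 − 2.6180) = 2.6611; ω₁ = Δθ/dt₁ = 5.3222
distance = √((0−-3.5)² + (-4−1.5)²) = 6.5192; v₂ = distance/dt₂ = 2.6077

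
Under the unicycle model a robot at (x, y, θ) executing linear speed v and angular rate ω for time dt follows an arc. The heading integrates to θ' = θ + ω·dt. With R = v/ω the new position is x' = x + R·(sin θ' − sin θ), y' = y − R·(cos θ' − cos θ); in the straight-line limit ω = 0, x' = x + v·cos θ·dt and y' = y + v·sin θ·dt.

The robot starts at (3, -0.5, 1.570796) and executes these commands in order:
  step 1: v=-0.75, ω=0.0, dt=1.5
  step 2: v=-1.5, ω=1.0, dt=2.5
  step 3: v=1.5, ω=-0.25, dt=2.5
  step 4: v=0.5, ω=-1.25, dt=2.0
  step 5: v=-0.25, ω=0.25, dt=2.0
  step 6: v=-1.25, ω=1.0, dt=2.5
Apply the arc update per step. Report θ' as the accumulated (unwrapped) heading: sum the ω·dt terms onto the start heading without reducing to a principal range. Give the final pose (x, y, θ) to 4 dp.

step 1: θ'=1.5708 (straight) → pose (3.0000, -1.6250, 1.5708)
step 2: θ'=4.0708 (R=-1.5000) → pose (5.7017, -2.5227, 4.0708)
step 3: θ'=3.4458 (R=-6.0000) → pose (2.6921, -4.6564, 3.4458)
step 4: θ'=0.9458 (R=-0.4000) → pose (2.2479, -4.0407, 0.9458)
step 5: θ'=1.4458 (R=-1.0000) → pose (2.0666, -4.5011, 1.4458)
step 6: θ'=3.9458 (R=-1.2500) → pose (4.2072, -5.5241, 3.9458)

(4.2072, -5.5241, 3.9458)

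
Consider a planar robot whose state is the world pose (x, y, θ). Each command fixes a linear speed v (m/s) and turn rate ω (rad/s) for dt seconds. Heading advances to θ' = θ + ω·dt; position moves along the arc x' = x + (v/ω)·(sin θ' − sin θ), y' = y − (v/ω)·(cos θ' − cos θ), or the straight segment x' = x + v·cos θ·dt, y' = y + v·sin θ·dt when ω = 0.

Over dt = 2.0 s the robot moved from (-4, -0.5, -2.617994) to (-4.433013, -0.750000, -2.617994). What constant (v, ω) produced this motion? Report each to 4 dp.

Δθ = -2.617994 − -2.617994 = 0.000000
ω = Δθ/dt = 0.000000/2.0 = 0.0000
ω = 0 → v = (Δx·cos θ + Δy·sin θ)/dt = 0.2500

v = 0.2500, ω = 0.0000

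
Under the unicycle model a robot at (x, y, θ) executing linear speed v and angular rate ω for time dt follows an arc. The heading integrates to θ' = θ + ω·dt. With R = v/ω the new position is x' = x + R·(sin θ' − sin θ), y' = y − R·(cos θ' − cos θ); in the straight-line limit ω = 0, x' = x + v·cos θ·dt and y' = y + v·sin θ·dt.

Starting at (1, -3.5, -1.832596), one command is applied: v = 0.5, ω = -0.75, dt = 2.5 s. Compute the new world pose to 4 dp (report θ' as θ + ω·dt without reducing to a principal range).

(-0.0015, -3.8902, -3.7076)

θ' = -1.8326 + -0.75·2.5 = -3.7076
R = v/ω = 0.5/-0.75 = -0.6667
x' = 1 + -0.6667·(sin -3.7076 − sin -1.8326) = -0.0015
y' = -3.5 − -0.6667·(cos -3.7076 − cos -1.8326) = -3.8902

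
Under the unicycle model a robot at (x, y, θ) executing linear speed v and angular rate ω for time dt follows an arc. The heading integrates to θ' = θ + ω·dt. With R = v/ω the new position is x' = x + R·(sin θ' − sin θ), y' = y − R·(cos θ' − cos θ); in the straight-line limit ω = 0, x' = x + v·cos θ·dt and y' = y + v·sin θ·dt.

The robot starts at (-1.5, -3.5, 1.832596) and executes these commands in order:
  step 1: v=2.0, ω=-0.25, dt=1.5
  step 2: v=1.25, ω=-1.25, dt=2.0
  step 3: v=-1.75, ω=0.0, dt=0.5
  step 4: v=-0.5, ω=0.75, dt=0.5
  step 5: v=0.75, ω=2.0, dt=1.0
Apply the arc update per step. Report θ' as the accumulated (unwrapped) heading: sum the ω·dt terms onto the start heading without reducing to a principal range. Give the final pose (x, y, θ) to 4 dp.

(0.1281, 1.0147, 1.3326)

step 1: θ'=1.4576 (R=-8.0000) → pose (-1.7214, -0.5258, 1.4576)
step 2: θ'=-1.0424 (R=-1.0000) → pose (0.1358, -0.1346, -1.0424)
step 3: θ'=-1.0424 (straight) → pose (-0.3053, 0.6211, -1.0424)
step 4: θ'=-0.6674 (R=-0.6667) → pose (-0.4684, 0.8086, -0.6674)
step 5: θ'=1.3326 (R=0.3750) → pose (0.1281, 1.0147, 1.3326)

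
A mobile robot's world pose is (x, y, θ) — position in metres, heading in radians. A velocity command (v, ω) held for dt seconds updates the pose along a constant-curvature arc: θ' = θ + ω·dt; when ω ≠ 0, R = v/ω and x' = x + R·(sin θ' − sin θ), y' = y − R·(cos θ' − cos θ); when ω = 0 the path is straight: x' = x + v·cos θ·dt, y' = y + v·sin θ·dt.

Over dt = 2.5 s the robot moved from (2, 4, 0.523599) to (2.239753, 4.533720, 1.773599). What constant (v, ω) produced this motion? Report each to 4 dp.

v = 0.2500, ω = 0.5000

Δθ = 1.773599 − 0.523599 = 1.250000
ω = Δθ/dt = 1.250000/2.5 = 0.5000
R = −Δy/(cos θ' − cos θ) = 0.5000
v = R·ω = 0.5000·0.5000 = 0.2500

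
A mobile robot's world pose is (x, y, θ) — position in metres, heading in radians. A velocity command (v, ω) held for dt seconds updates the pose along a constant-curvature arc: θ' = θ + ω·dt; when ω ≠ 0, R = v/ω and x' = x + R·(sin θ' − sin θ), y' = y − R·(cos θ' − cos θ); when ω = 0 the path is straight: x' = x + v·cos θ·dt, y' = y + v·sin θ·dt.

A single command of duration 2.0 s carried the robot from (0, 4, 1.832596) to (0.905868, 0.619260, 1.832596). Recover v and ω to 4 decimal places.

v = -1.7500, ω = 0.0000

Δθ = 1.832596 − 1.832596 = 0.000000
ω = Δθ/dt = 0.000000/2.0 = 0.0000
ω = 0 → v = (Δx·cos θ + Δy·sin θ)/dt = -1.7500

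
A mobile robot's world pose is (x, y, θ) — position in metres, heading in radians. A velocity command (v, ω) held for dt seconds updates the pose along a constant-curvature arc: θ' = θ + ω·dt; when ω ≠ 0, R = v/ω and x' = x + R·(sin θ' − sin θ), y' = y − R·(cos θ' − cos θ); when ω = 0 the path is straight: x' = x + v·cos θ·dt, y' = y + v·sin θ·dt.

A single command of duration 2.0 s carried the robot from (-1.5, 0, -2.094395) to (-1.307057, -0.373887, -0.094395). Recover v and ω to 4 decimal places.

v = 0.2500, ω = 1.0000

Δθ = -0.094395 − -2.094395 = 2.000000
ω = Δθ/dt = 2.000000/2.0 = 1.0000
R = −Δy/(cos θ' − cos θ) = 0.2500
v = R·ω = 0.2500·1.0000 = 0.2500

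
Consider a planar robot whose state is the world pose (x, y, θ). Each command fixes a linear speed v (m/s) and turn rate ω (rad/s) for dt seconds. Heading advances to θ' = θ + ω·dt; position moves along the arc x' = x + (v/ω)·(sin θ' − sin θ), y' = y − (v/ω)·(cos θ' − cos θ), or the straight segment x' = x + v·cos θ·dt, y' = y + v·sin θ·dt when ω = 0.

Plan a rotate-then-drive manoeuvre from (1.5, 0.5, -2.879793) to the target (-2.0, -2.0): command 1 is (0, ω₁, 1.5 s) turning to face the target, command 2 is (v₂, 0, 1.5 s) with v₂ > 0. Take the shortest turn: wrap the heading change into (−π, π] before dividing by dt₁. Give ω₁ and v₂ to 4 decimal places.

ω₁ = 0.2390, v₂ = 2.8674

heading to target = atan2(-2−0.5, -2−1.5) = -2.5213
Δθ = wrap(-2.5213 − -2.8798) = 0.3584; ω₁ = Δθ/dt₁ = 0.2390
distance = √((-2−1.5)² + (-2−0.5)²) = 4.3012; v₂ = distance/dt₂ = 2.8674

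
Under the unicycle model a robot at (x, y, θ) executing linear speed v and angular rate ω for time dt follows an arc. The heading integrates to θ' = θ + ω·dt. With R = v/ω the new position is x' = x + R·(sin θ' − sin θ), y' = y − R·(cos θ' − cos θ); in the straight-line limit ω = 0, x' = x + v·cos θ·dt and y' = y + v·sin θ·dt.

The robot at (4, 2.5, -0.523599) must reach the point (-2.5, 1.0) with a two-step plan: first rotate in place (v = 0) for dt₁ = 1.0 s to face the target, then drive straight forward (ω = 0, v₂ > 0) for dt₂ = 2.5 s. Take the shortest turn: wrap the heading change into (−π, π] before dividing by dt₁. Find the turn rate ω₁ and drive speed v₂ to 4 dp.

heading to target = atan2(1−2.5, -2.5−4) = -2.9148
Δθ = wrap(-2.9148 − -0.5236) = -2.3912; ω₁ = Δθ/dt₁ = -2.3912
distance = √((-2.5−4)² + (1−2.5)²) = 6.6708; v₂ = distance/dt₂ = 2.6683

ω₁ = -2.3912, v₂ = 2.6683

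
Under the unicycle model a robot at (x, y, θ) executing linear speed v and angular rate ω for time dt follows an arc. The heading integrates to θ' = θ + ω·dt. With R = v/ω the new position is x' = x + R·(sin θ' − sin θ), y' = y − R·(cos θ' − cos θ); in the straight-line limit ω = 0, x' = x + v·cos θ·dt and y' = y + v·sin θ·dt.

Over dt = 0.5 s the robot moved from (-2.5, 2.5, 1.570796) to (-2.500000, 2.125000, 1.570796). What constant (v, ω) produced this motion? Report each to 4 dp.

Δθ = 1.570796 − 1.570796 = 0.000000
ω = Δθ/dt = 0.000000/0.5 = 0.0000
ω = 0 → v = (Δx·cos θ + Δy·sin θ)/dt = -0.7500

v = -0.7500, ω = 0.0000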